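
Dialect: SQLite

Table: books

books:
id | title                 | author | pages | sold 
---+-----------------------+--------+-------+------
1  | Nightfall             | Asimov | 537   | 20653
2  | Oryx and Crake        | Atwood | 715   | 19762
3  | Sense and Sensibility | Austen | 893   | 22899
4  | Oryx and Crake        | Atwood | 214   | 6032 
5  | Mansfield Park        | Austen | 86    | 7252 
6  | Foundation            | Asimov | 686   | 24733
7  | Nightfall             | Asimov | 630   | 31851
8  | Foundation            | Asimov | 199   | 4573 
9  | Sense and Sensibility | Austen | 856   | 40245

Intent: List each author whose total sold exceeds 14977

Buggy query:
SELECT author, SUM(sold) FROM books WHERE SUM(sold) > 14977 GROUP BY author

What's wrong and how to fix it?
Bug: WHERE runs before GROUP BY, so aggregates aren't available there

Fix: Move the aggregate condition to a HAVING clause

Corrected query:
SELECT author, SUM(sold) FROM books GROUP BY author HAVING SUM(sold) > 14977

Result:
author | SUM(sold)
-------+----------
Asimov | 81810    
Atwood | 25794    
Austen | 70396    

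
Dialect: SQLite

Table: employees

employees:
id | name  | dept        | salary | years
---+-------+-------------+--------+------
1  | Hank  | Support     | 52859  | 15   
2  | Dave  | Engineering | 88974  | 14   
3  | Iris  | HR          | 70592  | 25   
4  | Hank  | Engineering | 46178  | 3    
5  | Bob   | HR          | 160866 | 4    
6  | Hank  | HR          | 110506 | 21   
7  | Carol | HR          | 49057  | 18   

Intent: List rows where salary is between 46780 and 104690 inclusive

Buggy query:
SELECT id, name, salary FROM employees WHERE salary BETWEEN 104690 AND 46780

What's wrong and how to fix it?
Bug: BETWEEN expects the lower bound first; with 104690 AND 46780 the range is empty

Fix: Write BETWEEN 46780 AND 104690

Corrected query:
SELECT id, name, salary FROM employees WHERE salary BETWEEN 46780 AND 104690

Result:
id | name  | salary
---+-------+-------
1  | Hank  | 52859 
2  | Dave  | 88974 
3  | Iris  | 70592 
7  | Carol | 49057 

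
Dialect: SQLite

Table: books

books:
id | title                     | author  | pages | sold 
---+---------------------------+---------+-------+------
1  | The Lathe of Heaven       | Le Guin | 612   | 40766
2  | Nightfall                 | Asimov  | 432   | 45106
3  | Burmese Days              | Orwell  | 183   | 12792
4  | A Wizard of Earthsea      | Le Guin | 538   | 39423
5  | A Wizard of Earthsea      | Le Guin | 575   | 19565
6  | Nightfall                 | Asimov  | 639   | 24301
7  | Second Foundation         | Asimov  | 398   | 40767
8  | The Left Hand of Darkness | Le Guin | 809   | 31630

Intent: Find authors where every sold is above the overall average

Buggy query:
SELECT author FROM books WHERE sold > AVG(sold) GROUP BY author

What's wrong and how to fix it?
Bug: AVG() is an aggregate; it can't sit directly in WHERE

Fix: Compute the overall average in a scalar subquery and compare each group's MIN against it in HAVING

Corrected query:
SELECT author FROM books GROUP BY author HAVING MIN(sold) > (SELECT AVG(sold) FROM books)

Result:
(no rows)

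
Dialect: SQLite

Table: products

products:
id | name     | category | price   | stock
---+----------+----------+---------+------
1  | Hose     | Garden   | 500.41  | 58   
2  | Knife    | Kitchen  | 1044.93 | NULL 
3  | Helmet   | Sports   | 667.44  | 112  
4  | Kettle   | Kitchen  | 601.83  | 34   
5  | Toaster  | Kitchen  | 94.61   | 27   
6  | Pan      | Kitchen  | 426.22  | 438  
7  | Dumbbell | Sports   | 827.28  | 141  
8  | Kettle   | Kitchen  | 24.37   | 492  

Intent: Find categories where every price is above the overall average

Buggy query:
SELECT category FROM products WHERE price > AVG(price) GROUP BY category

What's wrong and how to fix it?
Bug: WHERE evaluates per row before aggregation, so AVG() is unavailable

Fix: Compute the overall average in a scalar subquery and compare each group's MIN against it in HAVING

Corrected query:
SELECT category FROM products GROUP BY category HAVING MIN(price) > (SELECT AVG(price) FROM products)

Result:
category
--------
Sports  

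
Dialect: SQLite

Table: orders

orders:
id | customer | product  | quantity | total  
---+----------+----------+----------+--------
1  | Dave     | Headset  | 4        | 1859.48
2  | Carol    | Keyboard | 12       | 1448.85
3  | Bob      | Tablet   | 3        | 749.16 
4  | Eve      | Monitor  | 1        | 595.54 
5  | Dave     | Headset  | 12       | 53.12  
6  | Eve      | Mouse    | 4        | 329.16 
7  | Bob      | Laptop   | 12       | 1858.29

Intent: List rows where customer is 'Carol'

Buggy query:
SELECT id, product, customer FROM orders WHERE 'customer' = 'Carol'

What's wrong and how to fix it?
Bug: Single quotes denote string literals in SQL; the column name is being compared as a constant string

Fix: Reference the column as customer without single quotes

Corrected query:
SELECT id, product, customer FROM orders WHERE customer = 'Carol'

Result:
id | product  | customer
---+----------+---------
2  | Keyboard | Carol   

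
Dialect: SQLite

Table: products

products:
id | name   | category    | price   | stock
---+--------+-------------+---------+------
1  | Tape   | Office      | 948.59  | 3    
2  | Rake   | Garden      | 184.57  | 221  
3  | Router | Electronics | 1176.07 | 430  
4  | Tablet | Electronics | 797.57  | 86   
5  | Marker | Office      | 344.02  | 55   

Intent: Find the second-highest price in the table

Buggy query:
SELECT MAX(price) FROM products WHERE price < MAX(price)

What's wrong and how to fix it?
Bug: The inner MAX is an aggregate inside WHERE, which is not allowed

Fix: Compute the overall MAX in a subquery, then take MAX of rows below it

Corrected query:
SELECT MAX(price) FROM products WHERE price < (SELECT MAX(price) FROM products)

Result:
MAX(price)
----------
948.59    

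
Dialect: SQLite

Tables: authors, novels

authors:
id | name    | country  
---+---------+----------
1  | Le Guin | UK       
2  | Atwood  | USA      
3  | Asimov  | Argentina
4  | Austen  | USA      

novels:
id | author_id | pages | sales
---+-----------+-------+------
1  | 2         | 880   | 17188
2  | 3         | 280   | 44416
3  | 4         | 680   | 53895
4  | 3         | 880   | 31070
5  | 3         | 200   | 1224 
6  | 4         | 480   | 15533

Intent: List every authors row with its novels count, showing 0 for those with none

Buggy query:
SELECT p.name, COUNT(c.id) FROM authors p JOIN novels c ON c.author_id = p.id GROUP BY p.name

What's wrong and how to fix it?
Bug: INNER JOIN drops authors rows that have no matching novels rows

Fix: Switch to LEFT JOIN to retain unmatched parent rows

Corrected query:
SELECT p.name, COUNT(c.id) FROM authors p LEFT JOIN novels c ON c.author_id = p.id GROUP BY p.name

Result:
name    | COUNT(c.id)
--------+------------
Asimov  | 3          
Atwood  | 1          
Austen  | 2          
Le Guin | 0          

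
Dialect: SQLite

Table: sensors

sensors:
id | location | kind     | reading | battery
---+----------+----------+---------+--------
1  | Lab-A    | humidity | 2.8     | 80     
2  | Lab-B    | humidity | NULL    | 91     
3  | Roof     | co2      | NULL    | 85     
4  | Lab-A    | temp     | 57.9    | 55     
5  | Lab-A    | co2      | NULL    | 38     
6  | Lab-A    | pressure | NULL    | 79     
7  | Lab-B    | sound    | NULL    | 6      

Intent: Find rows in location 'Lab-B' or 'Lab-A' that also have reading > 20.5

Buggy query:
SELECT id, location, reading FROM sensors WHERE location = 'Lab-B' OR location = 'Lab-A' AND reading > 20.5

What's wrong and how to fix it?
Bug: Without parentheses, AND is evaluated before OR, so the reading filter only applies to the 'Lab-A' branch

Fix: Group the OR with parentheses (or use IN), then AND the threshold

Corrected query:
SELECT id, location, reading FROM sensors WHERE (location = 'Lab-B' OR location = 'Lab-A') AND reading > 20.5

Result:
id | location | reading
---+----------+--------
4  | Lab-A    | 57.9   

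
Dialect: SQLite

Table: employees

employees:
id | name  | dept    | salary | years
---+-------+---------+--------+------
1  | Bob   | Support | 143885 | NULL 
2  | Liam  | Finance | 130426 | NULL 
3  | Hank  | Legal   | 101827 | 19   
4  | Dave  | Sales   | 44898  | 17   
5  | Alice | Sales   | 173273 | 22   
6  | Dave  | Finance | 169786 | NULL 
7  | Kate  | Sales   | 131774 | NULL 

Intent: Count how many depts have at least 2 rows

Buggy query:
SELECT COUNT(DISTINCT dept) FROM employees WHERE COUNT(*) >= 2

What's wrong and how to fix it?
Bug: WHERE filters individual rows, not groups, so a group-level COUNT is invalid there

Fix: Group first with HAVING COUNT(*) >= 2, then COUNT the resulting groups

Corrected query:
SELECT COUNT(*) FROM (SELECT dept FROM employees GROUP BY dept HAVING COUNT(*) >= 2)

Result:
COUNT(*)
--------
2       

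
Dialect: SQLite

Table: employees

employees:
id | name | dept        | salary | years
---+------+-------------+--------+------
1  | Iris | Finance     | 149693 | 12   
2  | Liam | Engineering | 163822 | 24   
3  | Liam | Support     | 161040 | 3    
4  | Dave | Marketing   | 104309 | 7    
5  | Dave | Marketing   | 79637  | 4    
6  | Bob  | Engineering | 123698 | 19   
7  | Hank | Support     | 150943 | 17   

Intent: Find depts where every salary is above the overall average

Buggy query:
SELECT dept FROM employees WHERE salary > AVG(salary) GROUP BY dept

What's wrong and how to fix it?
Bug: AVG() is an aggregate; it can't sit directly in WHERE

Fix: Compute the overall average in a scalar subquery and compare each group's MIN against it in HAVING

Corrected query:
SELECT dept FROM employees GROUP BY dept HAVING MIN(salary) > (SELECT AVG(salary) FROM employees)

Result:
dept   
-------
Finance
Support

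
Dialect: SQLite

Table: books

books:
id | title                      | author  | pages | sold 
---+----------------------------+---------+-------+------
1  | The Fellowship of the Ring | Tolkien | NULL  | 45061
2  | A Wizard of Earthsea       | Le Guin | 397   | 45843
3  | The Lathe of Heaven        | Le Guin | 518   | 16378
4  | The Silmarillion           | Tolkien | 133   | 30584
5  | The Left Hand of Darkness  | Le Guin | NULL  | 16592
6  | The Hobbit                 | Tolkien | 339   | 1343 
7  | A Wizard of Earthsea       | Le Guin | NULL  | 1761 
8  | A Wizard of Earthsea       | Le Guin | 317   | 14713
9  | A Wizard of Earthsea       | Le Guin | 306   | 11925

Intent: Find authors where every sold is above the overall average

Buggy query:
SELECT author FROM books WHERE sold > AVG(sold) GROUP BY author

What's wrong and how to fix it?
Bug: WHERE evaluates per row before aggregation, so AVG() is unavailable

Fix: Compute the overall average in a scalar subquery and compare each group's MIN against it in HAVING

Corrected query:
SELECT author FROM books GROUP BY author HAVING MIN(sold) > (SELECT AVG(sold) FROM books)

Result:
(no rows)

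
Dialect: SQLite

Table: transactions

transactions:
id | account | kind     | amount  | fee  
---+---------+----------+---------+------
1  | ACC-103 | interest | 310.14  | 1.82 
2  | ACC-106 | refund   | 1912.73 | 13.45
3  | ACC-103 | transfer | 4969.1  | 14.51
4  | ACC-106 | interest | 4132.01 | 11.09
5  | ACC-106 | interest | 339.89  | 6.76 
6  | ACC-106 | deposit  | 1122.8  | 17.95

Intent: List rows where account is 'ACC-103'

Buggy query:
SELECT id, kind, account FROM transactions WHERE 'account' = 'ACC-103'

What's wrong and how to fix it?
Bug: 'account' in single quotes is a string literal, not the column; the comparison is literal-vs-literal and never true

Fix: Remove the quotes around the column name (or use double quotes for an identifier)

Corrected query:
SELECT id, kind, account FROM transactions WHERE account = 'ACC-103'

Result:
id | kind     | account
---+----------+--------
1  | interest | ACC-103
3  | transfer | ACC-103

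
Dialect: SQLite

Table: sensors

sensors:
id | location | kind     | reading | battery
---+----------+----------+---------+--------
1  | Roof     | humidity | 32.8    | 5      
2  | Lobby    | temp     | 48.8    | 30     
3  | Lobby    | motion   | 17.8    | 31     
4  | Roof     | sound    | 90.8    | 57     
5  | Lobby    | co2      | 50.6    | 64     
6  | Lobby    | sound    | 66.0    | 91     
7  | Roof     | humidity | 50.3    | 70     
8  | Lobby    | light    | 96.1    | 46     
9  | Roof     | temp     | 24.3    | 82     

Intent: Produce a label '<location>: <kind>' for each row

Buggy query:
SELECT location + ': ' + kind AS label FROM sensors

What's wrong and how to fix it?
Bug: SQLite uses || for string concatenation; + coerces text to numbers (yielding 0)

Fix: Use the || operator for string concatenation

Corrected query:
SELECT location || ': ' || kind AS label FROM sensors

Result:
label         
--------------
Roof: humidity
Lobby: temp   
Lobby: motion 
Roof: sound   
Lobby: co2    
Lobby: sound  
Roof: humidity
Lobby: light  
Roof: temp    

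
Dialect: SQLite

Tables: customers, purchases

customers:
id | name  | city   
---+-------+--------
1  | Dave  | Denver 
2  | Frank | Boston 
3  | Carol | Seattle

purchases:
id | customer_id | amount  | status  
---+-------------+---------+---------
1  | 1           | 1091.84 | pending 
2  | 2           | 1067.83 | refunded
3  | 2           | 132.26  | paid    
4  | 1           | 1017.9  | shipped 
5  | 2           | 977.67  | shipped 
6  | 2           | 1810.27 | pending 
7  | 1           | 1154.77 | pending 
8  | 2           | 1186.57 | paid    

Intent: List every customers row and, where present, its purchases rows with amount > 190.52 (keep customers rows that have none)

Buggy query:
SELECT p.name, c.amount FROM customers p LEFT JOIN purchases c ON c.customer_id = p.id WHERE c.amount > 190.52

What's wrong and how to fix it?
Bug: Filtering c.amount in WHERE discards the NULL rows produced by LEFT JOIN, turning it into an inner join

Fix: Put 'c.amount > 190.52' in the JOIN's ON clause instead of WHERE

Corrected query:
SELECT p.name, c.amount FROM customers p LEFT JOIN purchases c ON c.customer_id = p.id AND c.amount > 190.52

Result:
name  | amount 
------+--------
Dave  | 1017.9 
Dave  | 1091.84
Dave  | 1154.77
Frank | 977.67 
Frank | 1067.83
Frank | 1186.57
Frank | 1810.27
Carol | NULL   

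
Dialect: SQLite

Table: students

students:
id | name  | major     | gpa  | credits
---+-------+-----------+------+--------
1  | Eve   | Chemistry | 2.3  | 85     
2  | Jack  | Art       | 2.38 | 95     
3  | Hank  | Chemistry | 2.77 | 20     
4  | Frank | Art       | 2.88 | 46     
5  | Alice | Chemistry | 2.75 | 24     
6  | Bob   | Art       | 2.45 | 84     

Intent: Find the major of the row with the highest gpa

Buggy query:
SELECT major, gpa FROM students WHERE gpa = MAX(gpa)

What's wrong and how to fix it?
Bug: WHERE is evaluated per row; an aggregate over the whole table isn't defined there

Fix: Use a subquery: WHERE gpa = (SELECT MAX(gpa) FROM students)

Corrected query:
SELECT major, gpa FROM students WHERE gpa = (SELECT MAX(gpa) FROM students)

Result:
major | gpa 
------+-----
Art   | 2.88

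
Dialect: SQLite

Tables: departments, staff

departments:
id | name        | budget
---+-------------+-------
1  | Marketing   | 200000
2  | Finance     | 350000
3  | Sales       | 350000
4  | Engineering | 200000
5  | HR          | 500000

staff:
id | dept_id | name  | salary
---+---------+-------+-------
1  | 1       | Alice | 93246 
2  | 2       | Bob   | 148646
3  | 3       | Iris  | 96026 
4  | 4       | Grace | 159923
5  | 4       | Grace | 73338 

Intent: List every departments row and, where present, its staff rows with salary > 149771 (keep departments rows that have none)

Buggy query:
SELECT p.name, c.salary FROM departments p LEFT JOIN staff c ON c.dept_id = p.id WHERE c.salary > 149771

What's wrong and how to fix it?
Bug: Filtering c.salary in WHERE discards the NULL rows produced by LEFT JOIN, turning it into an inner join

Fix: Move the right-table condition into the ON clause so unmatched parents are kept

Corrected query:
SELECT p.name, c.salary FROM departments p LEFT JOIN staff c ON c.dept_id = p.id AND c.salary > 149771

Result:
name        | salary
------------+-------
Marketing   | NULL  
Finance     | NULL  
Sales       | NULL  
Engineering | 159923
HR          | NULL  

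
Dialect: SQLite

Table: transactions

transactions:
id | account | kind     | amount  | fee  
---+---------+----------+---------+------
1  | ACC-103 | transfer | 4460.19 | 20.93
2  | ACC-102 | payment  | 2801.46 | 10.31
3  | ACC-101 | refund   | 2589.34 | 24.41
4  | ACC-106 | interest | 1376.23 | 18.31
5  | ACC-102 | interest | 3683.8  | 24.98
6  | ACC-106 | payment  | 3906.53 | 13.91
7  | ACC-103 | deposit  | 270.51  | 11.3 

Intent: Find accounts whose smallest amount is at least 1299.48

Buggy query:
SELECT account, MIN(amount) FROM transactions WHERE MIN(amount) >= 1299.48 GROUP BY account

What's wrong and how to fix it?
Bug: MIN() in WHERE is a misuse of aggregate

Fix: Use HAVING for the per-group MIN condition

Corrected query:
SELECT account, MIN(amount) FROM transactions GROUP BY account HAVING MIN(amount) >= 1299.48

Result:
account | MIN(amount)
--------+------------
ACC-101 | 2589.34    
ACC-102 | 2801.46    
ACC-106 | 1376.23    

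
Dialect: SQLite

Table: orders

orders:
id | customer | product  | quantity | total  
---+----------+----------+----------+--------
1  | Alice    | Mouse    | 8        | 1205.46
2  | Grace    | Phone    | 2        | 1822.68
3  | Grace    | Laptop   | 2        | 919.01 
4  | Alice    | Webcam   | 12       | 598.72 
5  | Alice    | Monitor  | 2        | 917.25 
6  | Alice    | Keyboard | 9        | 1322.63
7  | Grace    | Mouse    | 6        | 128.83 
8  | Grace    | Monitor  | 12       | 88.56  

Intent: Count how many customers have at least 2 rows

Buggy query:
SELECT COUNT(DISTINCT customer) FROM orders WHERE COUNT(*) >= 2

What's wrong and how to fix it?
Bug: COUNT(*) cannot appear in WHERE; the per-group count doesn't exist yet

Fix: Group first with HAVING COUNT(*) >= 2, then COUNT the resulting groups

Corrected query:
SELECT COUNT(*) FROM (SELECT customer FROM orders GROUP BY customer HAVING COUNT(*) >= 2)

Result:
COUNT(*)
--------
2       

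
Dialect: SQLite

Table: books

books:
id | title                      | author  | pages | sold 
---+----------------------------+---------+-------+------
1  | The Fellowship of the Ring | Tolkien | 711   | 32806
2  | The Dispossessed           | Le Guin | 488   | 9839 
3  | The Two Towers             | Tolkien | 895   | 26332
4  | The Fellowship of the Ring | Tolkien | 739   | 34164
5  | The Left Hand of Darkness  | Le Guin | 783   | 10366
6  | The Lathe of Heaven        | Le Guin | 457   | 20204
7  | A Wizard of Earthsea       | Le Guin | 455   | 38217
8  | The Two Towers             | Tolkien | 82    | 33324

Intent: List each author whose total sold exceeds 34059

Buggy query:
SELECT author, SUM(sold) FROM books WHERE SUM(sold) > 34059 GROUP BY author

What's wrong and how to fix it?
Bug: SUM(sold) is an aggregate, but WHERE filters rows before aggregation

Fix: Move the aggregate condition to a HAVING clause

Corrected query:
SELECT author, SUM(sold) FROM books GROUP BY author HAVING SUM(sold) > 34059

Result:
author  | SUM(sold)
--------+----------
Le Guin | 78626    
Tolkien | 126626   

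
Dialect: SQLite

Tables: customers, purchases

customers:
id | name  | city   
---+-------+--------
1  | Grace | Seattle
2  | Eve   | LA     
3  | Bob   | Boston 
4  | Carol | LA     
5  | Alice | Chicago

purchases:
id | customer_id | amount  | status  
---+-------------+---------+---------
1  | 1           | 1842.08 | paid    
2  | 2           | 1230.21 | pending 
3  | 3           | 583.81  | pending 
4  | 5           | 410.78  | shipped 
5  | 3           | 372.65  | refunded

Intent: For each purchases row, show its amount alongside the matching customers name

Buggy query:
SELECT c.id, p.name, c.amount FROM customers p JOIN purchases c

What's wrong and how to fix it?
Bug: JOIN with no ON clause produces a cartesian product; every purchases row pairs with every customers row

Fix: Specify the join condition linking the foreign key to the parent id

Corrected query:
SELECT c.id, p.name, c.amount FROM customers p JOIN purchases c ON c.customer_id = p.id

Result:
id | name  | amount 
---+-------+--------
1  | Grace | 1842.08
2  | Eve   | 1230.21
3  | Bob   | 583.81 
4  | Alice | 410.78 
5  | Bob   | 372.65 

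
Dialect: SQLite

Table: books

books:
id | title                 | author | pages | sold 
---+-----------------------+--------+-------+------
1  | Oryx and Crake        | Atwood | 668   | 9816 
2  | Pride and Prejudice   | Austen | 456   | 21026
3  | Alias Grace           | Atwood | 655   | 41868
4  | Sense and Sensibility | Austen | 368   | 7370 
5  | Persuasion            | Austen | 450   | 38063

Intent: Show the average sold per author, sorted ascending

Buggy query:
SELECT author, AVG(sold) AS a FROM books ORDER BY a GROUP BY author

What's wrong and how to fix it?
Bug: GROUP BY must precede ORDER BY

Fix: Reorder: SELECT … FROM … GROUP BY … ORDER BY …

Corrected query:
SELECT author, AVG(sold) AS a FROM books GROUP BY author ORDER BY a

Result:
author | a    
-------+------
Austen | 22153
Atwood | 25842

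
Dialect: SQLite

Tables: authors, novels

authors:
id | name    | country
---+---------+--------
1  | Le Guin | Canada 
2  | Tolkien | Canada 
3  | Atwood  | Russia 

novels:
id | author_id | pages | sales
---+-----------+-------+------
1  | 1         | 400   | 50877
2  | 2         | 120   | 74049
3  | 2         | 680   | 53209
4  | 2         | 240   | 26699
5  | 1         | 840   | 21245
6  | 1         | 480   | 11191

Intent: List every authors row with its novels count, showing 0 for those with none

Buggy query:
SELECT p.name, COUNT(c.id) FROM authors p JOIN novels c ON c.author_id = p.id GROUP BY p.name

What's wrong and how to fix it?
Bug: INNER JOIN drops authors rows that have no matching novels rows

Fix: Use LEFT JOIN so parents without children still appear (COUNT(c.id) gives 0)

Corrected query:
SELECT p.name, COUNT(c.id) FROM authors p LEFT JOIN novels c ON c.author_id = p.id GROUP BY p.name

Result:
name    | COUNT(c.id)
--------+------------
Atwood  | 0          
Le Guin | 3          
Tolkien | 3          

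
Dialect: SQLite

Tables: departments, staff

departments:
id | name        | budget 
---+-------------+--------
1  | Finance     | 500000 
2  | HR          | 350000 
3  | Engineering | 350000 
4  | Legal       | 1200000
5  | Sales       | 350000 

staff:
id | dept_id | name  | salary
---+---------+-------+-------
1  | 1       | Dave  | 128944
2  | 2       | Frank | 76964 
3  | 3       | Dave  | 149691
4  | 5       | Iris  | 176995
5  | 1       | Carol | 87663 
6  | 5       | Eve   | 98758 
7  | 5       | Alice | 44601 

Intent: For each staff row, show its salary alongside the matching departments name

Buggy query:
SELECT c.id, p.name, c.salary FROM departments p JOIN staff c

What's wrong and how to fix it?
Bug: JOIN with no ON clause produces a cartesian product; every staff row pairs with every departments row

Fix: Add ON c.dept_id = p.id to the JOIN

Corrected query:
SELECT c.id, p.name, c.salary FROM departments p JOIN staff c ON c.dept_id = p.id

Result:
id | name        | salary
---+-------------+-------
1  | Finance     | 128944
2  | HR          | 76964 
3  | Engineering | 149691
4  | Sales       | 176995
5  | Finance     | 87663 
6  | Sales       | 98758 
7  | Sales       | 44601 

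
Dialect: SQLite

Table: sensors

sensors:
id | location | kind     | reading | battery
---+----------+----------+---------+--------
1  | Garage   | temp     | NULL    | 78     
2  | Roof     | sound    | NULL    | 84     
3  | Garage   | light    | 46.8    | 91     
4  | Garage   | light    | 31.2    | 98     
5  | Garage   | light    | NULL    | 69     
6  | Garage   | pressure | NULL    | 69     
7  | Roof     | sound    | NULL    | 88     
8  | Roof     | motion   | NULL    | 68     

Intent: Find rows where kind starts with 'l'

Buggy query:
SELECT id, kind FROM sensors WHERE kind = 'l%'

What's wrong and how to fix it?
Bug: '=' compares the literal string including the % character; pattern matching needs LIKE

Fix: Replace '=' with LIKE so 'l%' is treated as a pattern

Corrected query:
SELECT id, kind FROM sensors WHERE kind LIKE 'l%'

Result:
id | kind 
---+------
3  | light
4  | light
5  | light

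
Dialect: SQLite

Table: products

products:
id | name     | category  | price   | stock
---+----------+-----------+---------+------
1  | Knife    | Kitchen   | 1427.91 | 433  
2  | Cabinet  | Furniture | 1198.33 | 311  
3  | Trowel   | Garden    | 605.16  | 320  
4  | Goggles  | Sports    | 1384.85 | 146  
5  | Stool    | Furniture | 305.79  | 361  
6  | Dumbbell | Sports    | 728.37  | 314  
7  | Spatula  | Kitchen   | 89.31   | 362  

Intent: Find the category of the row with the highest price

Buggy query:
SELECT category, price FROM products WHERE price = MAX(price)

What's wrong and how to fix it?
Bug: MAX(price) is an aggregate and cannot be used directly in WHERE

Fix: Wrap MAX in a scalar subquery so WHERE compares against a single value

Corrected query:
SELECT category, price FROM products WHERE price = (SELECT MAX(price) FROM products)

Result:
category | price  
---------+--------
Kitchen  | 1427.91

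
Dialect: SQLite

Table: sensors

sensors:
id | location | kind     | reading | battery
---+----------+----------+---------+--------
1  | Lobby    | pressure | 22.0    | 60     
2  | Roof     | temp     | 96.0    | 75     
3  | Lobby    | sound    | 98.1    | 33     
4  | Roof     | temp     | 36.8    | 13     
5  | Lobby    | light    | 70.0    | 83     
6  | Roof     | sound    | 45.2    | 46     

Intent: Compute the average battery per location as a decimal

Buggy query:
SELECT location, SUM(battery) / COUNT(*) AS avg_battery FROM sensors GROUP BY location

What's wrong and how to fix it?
Bug: Both operands are integers, so '/' performs integer division and truncates

Fix: Cast one side to REAL so the division keeps the fractional part

Corrected query:
SELECT location, SUM(battery) * 1.0 / COUNT(*) AS avg_battery FROM sensors GROUP BY location

Result:
location | avg_battery
---------+------------
Lobby    | 58.666667  
Roof     | 44.666667  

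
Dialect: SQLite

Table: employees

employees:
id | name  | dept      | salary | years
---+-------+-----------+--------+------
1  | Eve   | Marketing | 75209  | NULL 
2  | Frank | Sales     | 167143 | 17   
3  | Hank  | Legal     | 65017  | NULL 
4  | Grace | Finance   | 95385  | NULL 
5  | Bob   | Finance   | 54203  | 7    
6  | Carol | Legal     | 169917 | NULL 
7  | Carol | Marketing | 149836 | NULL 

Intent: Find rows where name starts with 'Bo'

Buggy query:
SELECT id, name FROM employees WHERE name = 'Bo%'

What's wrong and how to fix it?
Bug: '=' compares the literal string including the % character; pattern matching needs LIKE

Fix: Replace '=' with LIKE so 'Bo%' is treated as a pattern

Corrected query:
SELECT id, name FROM employees WHERE name LIKE 'Bo%'

Result:
id | name
---+-----
5  | Bob 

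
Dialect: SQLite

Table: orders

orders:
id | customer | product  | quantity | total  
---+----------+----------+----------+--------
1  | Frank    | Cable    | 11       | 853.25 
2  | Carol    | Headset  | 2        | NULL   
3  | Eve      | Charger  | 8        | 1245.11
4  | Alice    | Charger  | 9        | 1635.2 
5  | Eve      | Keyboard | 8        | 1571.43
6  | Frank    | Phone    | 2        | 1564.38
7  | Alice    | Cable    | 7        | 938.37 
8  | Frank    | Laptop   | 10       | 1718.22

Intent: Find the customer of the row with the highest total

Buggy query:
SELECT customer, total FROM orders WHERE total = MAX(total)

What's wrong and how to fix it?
Bug: MAX(total) is an aggregate and cannot be used directly in WHERE

Fix: Wrap MAX in a scalar subquery so WHERE compares against a single value

Corrected query:
SELECT customer, total FROM orders WHERE total = (SELECT MAX(total) FROM orders)

Result:
customer | total  
---------+--------
Frank    | 1718.22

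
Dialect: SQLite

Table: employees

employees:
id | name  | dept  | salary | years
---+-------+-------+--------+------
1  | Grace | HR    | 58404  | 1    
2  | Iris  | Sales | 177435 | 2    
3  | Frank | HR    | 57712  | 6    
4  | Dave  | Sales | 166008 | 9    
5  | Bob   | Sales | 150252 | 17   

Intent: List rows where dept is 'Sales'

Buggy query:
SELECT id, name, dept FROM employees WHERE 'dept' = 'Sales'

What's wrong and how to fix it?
Bug: Single quotes denote string literals in SQL; the column name is being compared as a constant string

Fix: Remove the quotes around the column name (or use double quotes for an identifier)

Corrected query:
SELECT id, name, dept FROM employees WHERE dept = 'Sales'

Result:
id | name | dept 
---+------+------
2  | Iris | Sales
4  | Dave | Sales
5  | Bob  | Sales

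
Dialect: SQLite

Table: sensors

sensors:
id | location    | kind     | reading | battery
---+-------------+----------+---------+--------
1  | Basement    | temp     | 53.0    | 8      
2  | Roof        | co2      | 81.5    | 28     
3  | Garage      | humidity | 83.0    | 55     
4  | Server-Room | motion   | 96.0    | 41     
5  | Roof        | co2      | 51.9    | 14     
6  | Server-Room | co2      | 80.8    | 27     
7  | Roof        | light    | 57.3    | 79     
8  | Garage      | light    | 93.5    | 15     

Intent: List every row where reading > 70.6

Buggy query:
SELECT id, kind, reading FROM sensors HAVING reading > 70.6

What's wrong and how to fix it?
Bug: This is a non-aggregate query (no GROUP BY, no aggregates), so in SQLite the HAVING clause is invalid here; a row-level condition belongs in WHERE

Fix: Replace HAVING with WHERE since the condition applies to individual rows

Corrected query:
SELECT id, kind, reading FROM sensors WHERE reading > 70.6

Result:
id | kind     | reading
---+----------+--------
2  | co2      | 81.5   
3  | humidity | 83     
4  | motion   | 96     
6  | co2      | 80.8   
8  | light    | 93.5   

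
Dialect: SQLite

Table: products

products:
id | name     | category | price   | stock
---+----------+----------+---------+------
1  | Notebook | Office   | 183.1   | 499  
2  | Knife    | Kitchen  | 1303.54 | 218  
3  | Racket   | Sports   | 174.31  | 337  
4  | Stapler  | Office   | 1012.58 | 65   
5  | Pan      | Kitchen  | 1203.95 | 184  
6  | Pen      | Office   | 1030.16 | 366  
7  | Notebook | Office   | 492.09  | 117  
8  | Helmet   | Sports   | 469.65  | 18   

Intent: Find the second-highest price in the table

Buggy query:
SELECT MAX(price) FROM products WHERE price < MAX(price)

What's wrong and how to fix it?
Bug: The inner MAX is an aggregate inside WHERE, which is not allowed

Fix: Compute the overall MAX in a subquery, then take MAX of rows below it

Corrected query:
SELECT MAX(price) FROM products WHERE price < (SELECT MAX(price) FROM products)

Result:
MAX(price)
----------
1203.95   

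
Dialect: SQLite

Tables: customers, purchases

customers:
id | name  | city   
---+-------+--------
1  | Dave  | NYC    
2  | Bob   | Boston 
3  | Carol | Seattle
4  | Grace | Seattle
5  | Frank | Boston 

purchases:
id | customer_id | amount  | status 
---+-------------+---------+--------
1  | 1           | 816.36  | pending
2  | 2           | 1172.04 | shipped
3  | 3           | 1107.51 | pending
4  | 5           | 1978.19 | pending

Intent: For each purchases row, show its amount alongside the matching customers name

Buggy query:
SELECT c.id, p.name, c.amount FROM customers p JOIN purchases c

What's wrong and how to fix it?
Bug: JOIN with no ON clause produces a cartesian product; every purchases row pairs with every customers row

Fix: Specify the join condition linking the foreign key to the parent id

Corrected query:
SELECT c.id, p.name, c.amount FROM customers p JOIN purchases c ON c.customer_id = p.id

Result:
id | name  | amount 
---+-------+--------
1  | Dave  | 816.36 
2  | Bob   | 1172.04
3  | Carol | 1107.51
4  | Frank | 1978.19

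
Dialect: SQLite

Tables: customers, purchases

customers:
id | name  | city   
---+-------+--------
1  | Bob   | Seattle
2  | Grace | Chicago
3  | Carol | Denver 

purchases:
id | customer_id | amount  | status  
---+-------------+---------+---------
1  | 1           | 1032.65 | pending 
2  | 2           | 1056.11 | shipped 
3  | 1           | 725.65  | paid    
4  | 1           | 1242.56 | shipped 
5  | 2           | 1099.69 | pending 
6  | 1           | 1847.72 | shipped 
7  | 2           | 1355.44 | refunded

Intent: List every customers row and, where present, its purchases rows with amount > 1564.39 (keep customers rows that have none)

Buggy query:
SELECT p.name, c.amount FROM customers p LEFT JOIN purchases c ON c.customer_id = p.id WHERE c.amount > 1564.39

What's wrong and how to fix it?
Bug: A WHERE condition on the right-hand table after LEFT JOIN drops unmatched parents

Fix: Put 'c.amount > 1564.39' in the JOIN's ON clause instead of WHERE

Corrected query:
SELECT p.name, c.amount FROM customers p LEFT JOIN purchases c ON c.customer_id = p.id AND c.amount > 1564.39

Result:
name  | amount 
------+--------
Bob   | 1847.72
Grace | NULL   
Carol | NULL   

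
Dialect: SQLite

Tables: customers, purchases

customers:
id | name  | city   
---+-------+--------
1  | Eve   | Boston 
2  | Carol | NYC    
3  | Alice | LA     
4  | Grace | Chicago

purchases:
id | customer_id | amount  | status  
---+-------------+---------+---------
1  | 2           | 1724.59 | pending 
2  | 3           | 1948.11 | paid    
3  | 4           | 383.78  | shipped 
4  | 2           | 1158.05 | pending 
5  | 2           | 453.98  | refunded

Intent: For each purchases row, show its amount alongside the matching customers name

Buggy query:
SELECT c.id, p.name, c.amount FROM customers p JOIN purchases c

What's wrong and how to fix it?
Bug: Missing join condition: each purchases row is matched to all customers rows instead of just its own

Fix: Add ON c.customer_id = p.id to the JOIN

Corrected query:
SELECT c.id, p.name, c.amount FROM customers p JOIN purchases c ON c.customer_id = p.id

Result:
id | name  | amount 
---+-------+--------
1  | Carol | 1724.59
2  | Alice | 1948.11
3  | Grace | 383.78 
4  | Carol | 1158.05
5  | Carol | 453.98 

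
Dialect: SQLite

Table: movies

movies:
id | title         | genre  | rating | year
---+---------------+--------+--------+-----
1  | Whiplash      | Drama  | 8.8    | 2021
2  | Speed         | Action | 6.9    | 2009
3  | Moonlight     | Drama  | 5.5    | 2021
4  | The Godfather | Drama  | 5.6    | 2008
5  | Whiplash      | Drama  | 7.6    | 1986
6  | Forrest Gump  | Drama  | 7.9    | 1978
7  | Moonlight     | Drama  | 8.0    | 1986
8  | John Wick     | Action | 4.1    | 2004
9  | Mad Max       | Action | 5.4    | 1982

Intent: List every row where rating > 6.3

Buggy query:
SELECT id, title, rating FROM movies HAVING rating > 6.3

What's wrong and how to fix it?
Bug: HAVING filters the output of aggregation, but this query has no GROUP BY and no aggregate functions, so SQLite rejects it (HAVING clause on a non-aggregate query); the condition here is per row

Fix: Replace HAVING with WHERE since the condition applies to individual rows

Corrected query:
SELECT id, title, rating FROM movies WHERE rating > 6.3

Result:
id | title        | rating
---+--------------+-------
1  | Whiplash     | 8.8   
2  | Speed        | 6.9   
5  | Whiplash     | 7.6   
6  | Forrest Gump | 7.9   
7  | Moonlight    | 8     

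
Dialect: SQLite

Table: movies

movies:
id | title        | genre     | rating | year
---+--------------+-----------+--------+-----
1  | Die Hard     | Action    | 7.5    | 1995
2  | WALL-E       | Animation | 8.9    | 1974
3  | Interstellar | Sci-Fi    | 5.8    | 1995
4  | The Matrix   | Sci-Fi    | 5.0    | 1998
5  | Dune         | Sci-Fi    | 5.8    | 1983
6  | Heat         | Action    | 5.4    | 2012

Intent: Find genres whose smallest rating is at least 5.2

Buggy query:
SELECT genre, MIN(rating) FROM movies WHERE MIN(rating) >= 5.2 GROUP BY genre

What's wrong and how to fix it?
Bug: MIN() in WHERE is a misuse of aggregate

Fix: Replace WHERE with HAVING after the GROUP BY

Corrected query:
SELECT genre, MIN(rating) FROM movies GROUP BY genre HAVING MIN(rating) >= 5.2

Result:
genre     | MIN(rating)
----------+------------
Action    | 5.4        
Animation | 8.9        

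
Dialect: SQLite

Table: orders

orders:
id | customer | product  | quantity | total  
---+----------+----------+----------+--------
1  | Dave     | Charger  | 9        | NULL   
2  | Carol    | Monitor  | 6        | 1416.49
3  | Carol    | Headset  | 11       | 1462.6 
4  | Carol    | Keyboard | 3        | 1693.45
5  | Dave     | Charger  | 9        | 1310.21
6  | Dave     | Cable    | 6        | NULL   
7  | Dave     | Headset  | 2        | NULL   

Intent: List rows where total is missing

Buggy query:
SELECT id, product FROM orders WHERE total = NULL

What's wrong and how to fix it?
Bug: '= NULL' is always unknown in SQL three-valued logic, so no rows match

Fix: Use IS NULL to test for NULL

Corrected query:
SELECT id, product FROM orders WHERE total IS NULL

Result:
id | product
---+--------
1  | Charger
6  | Cable  
7  | Headset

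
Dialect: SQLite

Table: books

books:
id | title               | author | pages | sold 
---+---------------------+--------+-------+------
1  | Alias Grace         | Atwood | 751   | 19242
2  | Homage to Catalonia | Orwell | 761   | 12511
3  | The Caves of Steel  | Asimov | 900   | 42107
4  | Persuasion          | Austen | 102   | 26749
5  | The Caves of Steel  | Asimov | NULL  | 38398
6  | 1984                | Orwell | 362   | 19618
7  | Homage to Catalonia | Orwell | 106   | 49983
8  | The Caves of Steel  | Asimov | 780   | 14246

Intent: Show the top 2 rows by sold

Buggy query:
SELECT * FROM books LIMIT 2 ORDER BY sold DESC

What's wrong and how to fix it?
Bug: LIMIT must come after ORDER BY

Fix: Sort with ORDER BY, then apply LIMIT

Corrected query:
SELECT * FROM books ORDER BY sold DESC LIMIT 2

Result:
id | title               | author | pages | sold 
---+---------------------+--------+-------+------
7  | Homage to Catalonia | Orwell | 106   | 49983
3  | The Caves of Steel  | Asimov | 900   | 42107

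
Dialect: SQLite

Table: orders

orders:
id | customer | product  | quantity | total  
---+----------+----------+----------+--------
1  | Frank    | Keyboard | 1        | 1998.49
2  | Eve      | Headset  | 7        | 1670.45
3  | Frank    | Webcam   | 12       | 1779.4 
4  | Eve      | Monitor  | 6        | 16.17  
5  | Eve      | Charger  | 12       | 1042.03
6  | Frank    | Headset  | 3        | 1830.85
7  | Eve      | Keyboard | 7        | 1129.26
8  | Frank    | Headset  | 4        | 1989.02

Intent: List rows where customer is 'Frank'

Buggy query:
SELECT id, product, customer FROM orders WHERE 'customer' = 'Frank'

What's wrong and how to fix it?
Bug: Single quotes denote string literals in SQL; the column name is being compared as a constant string

Fix: Remove the quotes around the column name (or use double quotes for an identifier)

Corrected query:
SELECT id, product, customer FROM orders WHERE customer = 'Frank'

Result:
id | product  | customer
---+----------+---------
1  | Keyboard | Frank   
3  | Webcam   | Frank   
6  | Headset  | Frank   
8  | Headset  | Frank   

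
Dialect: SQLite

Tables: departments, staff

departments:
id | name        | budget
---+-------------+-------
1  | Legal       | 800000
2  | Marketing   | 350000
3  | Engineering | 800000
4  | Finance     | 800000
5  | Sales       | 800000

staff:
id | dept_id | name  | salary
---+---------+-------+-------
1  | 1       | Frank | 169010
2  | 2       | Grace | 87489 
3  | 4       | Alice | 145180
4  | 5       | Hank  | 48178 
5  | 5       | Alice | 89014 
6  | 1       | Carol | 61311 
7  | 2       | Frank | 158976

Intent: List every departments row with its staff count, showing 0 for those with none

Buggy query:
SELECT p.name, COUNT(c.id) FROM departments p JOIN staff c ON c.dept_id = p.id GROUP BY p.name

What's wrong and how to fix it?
Bug: INNER JOIN drops departments rows that have no matching staff rows

Fix: Use LEFT JOIN so parents without children still appear (COUNT(c.id) gives 0)

Corrected query:
SELECT p.name, COUNT(c.id) FROM departments p LEFT JOIN staff c ON c.dept_id = p.id GROUP BY p.name

Result:
name        | COUNT(c.id)
------------+------------
Engineering | 0          
Finance     | 1          
Legal       | 2          
Marketing   | 2          
Sales       | 2          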